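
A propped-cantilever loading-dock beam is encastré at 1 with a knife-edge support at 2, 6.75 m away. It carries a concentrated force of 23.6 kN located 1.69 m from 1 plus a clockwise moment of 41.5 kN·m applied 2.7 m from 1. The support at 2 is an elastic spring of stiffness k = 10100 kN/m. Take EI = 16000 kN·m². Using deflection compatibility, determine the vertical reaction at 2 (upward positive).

Release the roller at 2. Primary structure: cantilever fixed at 1.
Free-end deflection of the primary structure under the applied loading (downward +):
  point load 23.6 at a = 1.69: Pa²(3L − a)/(6EI) = 208.5/EI
  clockwise couple 41.5 at a = 2.7: M₀a(2L − a)/(2EI) = 605.1/EI
  δ_0 = 813.6/EI
Flexibility coefficient — unit upward force at 2: δ_{22} = L³/(3EI) = 102.5/EI.
With EI = 16000 kN·m²: δ_0 = 0.050848 m and δ_{22} = 0.006407 m/kN.
Compatibility — the spring shortens by R_2/k under the reaction it provides: δ_0 − R_2·δ_{22} = R_2/k. With 1/k = 0.000099 m/kN, R_2 = δ_0 / (δ_{22} + 1/k) = 0.050848 / (0.006407 + 0.000099) = 7.815 kN.

R_2 = 7.815 kN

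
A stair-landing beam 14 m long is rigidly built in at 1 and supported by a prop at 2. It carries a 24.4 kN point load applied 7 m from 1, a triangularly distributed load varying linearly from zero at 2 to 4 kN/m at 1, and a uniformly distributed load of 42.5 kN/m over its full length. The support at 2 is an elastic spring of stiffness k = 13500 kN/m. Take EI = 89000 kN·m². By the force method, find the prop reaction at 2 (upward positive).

Remove the prop at 2; the released (primary) structure is a cantilever built in at 1.
Deflection at 2 on the released cantilever, summing each load's contribution:
  point load 24.4 at a = 7: Pa²(3L − a)/(6EI) = 6974/EI
  triangular load, peak 4 at the fixed end: w₀L⁴/(30EI) = 5122/EI
  UDL 42.5: wL⁴/(8EI) = 204085/EI
  δ_0 = 216181/EI
Flexibility coefficient — unit upward force at 2: δ_{22} = L³/(3EI) = 914.7/EI.
With EI = 89000 kN·m²: δ_0 = 2.429 m and δ_{22} = 0.010277 m/kN.
Compatibility — the spring shortens by R_2/k under the reaction it provides: δ_0 − R_2·δ_{22} = R_2/k. With 1/k = 0.000074 m/kN, R_2 = δ_0 / (δ_{22} + 1/k) = 2.429 / (0.010277 + 0.000074) = 234.7 kN.

R_2 = 234.7 kN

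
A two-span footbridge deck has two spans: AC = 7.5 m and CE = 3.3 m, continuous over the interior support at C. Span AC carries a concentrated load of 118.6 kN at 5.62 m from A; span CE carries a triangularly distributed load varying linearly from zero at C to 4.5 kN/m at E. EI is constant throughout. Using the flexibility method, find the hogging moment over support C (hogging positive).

Insert a hinge at C; M_C is the redundant, and each span becomes simply supported.
Rotations at C on the released spans (each span's end-slope, ×1/EI):
  span AC: point load 118.6 at a = 5.62: Pab(L + a)/(6LEI) = 365.3/EI
  span CE: triangular load, peak 4.5: 7w₀L³/(360EI) = 3.144/EI
  relative rotation θ_0 = (365.3 + 3.144)/EI = 368.5/EI
A unit hogging moment at C produces rotation L₁/(3EI) + L₂/(3EI) = 3.6/EI.
Slope continuity at C: θ_0 = M_C·3.6/EI, so M_C = 368.5/3.6 = 102.4 kN·m (hogging).

M_C = 102.4 kN·m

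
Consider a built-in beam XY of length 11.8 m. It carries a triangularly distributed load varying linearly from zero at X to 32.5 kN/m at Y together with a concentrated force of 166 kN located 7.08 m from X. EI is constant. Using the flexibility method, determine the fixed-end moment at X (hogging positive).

Release both end moments; the primary structure is a simply-supported span XY with redundants M_X and M_Y.
On the primary (simply-supported) span, the end slopes from the loading are:
  at X: triangular load, peak 32.5: 7w₀L³/(360EI) = 1038/EI
  at Y: triangular load, peak 32.5: w₀L³/(45EI) = 1187/EI
  at X: point load 166 at a = 7.08: Pab(L + b)/(6LEI) = 1294/EI
  at Y: point load 166 at a = 7.08: Pab(L + a)/(6LEI) = 1479/EI
  θ_X0 = 2333/EI,  θ_Y0 = 2666/EI
Flexibility coefficients: a unit moment at one end gives L/(3EI) there and L/(6EI) at the far end, so f₁₁ = f₂₂ = 3.933/EI and f₁₂ = f₂₁ = 1.967/EI.
Compatibility — zero rotation at each built-in end:
  3.933 M_X + 1.967 M_Y = 2333
  1.967 M_X + 3.933 M_Y = 2666
Solving the pair gives M_X = 338.9 kN·m and M_Y = 508.3 kN·m (hogging).

M_X = 338.9 kN·m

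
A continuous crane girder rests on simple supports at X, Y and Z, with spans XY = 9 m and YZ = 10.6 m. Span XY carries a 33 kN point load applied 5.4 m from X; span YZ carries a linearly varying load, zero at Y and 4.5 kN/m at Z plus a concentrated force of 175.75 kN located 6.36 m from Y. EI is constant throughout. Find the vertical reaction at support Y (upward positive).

R_Y = 141.5 kN

Take M_Y as the redundant. Released structure: two simple spans XY and YZ with a hinge at Y.
Rotations at Y on the released spans (each span's end-slope, ×1/EI):
  span XY: point load 33 at a = 5.4: Pab(L + a)/(6LEI) = 171.1/EI
  span YZ: triangular load, peak 4.5: 7w₀L³/(360EI) = 104.2/EI
  span YZ: point load 175.75 at a = 6.36: Pab(L + b)/(6LEI) = 1106/EI
  relative rotation θ_0 = (171.1 + 1210)/EI = 1381/EI
A unit hogging moment at Y produces rotation L₁/(3EI) + L₂/(3EI) = 6.533/EI.
Compatibility: M_Y·(L₁+L₂)/(3EI) = θ_0, giving M_Y = 211.4 kN·m (hogging).
Span XY, ΣM about X with M_Y applied at Y: R_Y^{XY}·9 = 178.2 + 211.4, so R_Y^{XY} = 43.29 kN and R_X = 33 − 43.29 = -10.29 kN.
Span YZ, ΣM about Z: R_Y^{YZ}·10.6 = 829.5 + 211.4, so R_Y^{YZ} = 98.19 kN and R_Z = 199.6 − 98.19 = 101.4 kN.
R_Y = 43.29 + 98.19 = 141.5 kN.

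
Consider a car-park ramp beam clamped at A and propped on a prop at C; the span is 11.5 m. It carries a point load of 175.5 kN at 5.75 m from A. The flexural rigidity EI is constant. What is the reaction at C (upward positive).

R_C = 54.84 kN

Release the roller at C. Primary structure: cantilever fixed at A.
Primary-structure tip deflection at C by superposition:
  point load 175.5 at a = 5.75: Pa²(3L − a)/(6EI) = 27803/EI
Flexibility coefficient — unit upward force at C: δ_{CC} = L³/(3EI) = 507/EI.
The prop prevents deflection at C: R_C = δ_0/δ_{CC} = 27803/507 = 54.84 kN.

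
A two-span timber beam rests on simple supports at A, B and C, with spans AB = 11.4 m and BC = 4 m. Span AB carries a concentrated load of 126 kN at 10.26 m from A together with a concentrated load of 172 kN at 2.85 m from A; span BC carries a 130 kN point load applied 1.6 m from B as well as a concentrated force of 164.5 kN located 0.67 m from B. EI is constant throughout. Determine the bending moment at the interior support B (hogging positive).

M_B = 308.8 kN·m

Release continuity at B by inserting a hinge; the redundant is the internal moment M_B. The primary structure is two simply-supported spans AB and BC.
End slopes at the hinge B, treating each span as simply supported:
  span AB: point load 126 at a = 10.26: Pab(L + a)/(6LEI) = 466.7/EI
  span AB: point load 172 at a = 2.85: Pab(L + a)/(6LEI) = 873.2/EI
  span BC: point load 130 at a = 1.6: Pab(L + b)/(6LEI) = 133.1/EI
  span BC: point load 164.5 at a = 0.67: Pab(L + b)/(6LEI) = 112.1/EI
  relative rotation θ_0 = (1340 + 245.2)/EI = 1585/EI
A unit hogging moment at B produces rotation L₁/(3EI) + L₂/(3EI) = 5.133/EI.
Compatibility: M_B·(L₁+L₂)/(3EI) = θ_0, giving M_B = 308.8 kN·m (hogging).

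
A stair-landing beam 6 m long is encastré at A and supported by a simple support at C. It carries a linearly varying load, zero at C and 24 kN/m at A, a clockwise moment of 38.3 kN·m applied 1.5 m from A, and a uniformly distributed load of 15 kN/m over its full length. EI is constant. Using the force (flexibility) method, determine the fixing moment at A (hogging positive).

M_A = 138.3 kN·m

Release the roller at C. Primary structure: cantilever fixed at A.
Downward deflection at the released point C due to the loads:
  triangular load, peak 24 at the fixed end: w₀L⁴/(30EI) = 1037/EI
  clockwise couple 38.3 at a = 1.5: M₀a(2L − a)/(2EI) = 301.6/EI
  UDL 15: wL⁴/(8EI) = 2430/EI
  δ_0 = 3768/EI
Flexibility coefficient — unit upward force at C: δ_{CC} = L³/(3EI) = 72/EI.
The prop prevents deflection at C: R_C = δ_0/δ_{CC} = 3768/72 = 52.34 kN.
Moment equilibrium about A: M_A = Σ(load moments about A) − R_C·L = 452.3 − 52.34×6 = 138.3 kN·m.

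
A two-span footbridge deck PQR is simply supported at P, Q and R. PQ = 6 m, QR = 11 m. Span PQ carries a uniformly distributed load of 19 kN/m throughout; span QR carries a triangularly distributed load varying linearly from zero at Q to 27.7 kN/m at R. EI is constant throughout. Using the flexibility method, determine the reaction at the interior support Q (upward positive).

Take M_Q as the redundant. Released structure: two simple spans PQ and QR with a hinge at Q.
Discontinuity in slope at Q on the released structure — sum the simple-span end rotations:
  span PQ: UDL 19: wL³/(24EI) = 171/EI
  span QR: triangular load, peak 27.7: 7w₀L³/(360EI) = 716.9/EI
  relative rotation θ_0 = (171 + 716.9)/EI = 887.9/EI
A unit hogging moment at Q produces rotation L₁/(3EI) + L₂/(3EI) = 5.667/EI.
Compatibility: M_Q·(L₁+L₂)/(3EI) = θ_0, giving M_Q = 156.7 kN·m (hogging).
Span PQ, ΣM about P with M_Q applied at Q: R_Q^{PQ}·6 = 342 + 156.7, so R_Q^{PQ} = 83.11 kN and R_P = 114 − 83.11 = 30.89 kN.
Span QR, ΣM about R: R_Q^{QR}·11 = 558.6 + 156.7, so R_Q^{QR} = 65.03 kN and R_R = 152.3 − 65.03 = 87.32 kN.
R_Q = 83.11 + 65.03 = 148.1 kN.

R_Q = 148.1 kN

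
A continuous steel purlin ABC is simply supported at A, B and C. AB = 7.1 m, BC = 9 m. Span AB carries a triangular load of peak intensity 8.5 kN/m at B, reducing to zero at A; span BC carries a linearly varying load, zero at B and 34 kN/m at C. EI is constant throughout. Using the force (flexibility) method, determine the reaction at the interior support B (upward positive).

R_B = 96.92 kN

Take M_B as the redundant. Released structure: two simple spans AB and BC with a hinge at B.
Rotations at B on the released spans (each span's end-slope, ×1/EI):
  span AB: triangular load, peak 8.5: w₀L³/(45EI) = 67.61/EI
  span BC: triangular load, peak 34: 7w₀L³/(360EI) = 481.9/EI
  relative rotation θ_0 = (67.61 + 481.9)/EI = 549.6/EI
A unit hogging moment at B produces rotation L₁/(3EI) + L₂/(3EI) = 5.367/EI.
Compatibility: M_B·(L₁+L₂)/(3EI) = θ_0, giving M_B = 102.4 kN·m (hogging).
Span AB, ΣM about A with M_B applied at B: R_B^{AB}·7.1 = 142.8 + 102.4, so R_B^{AB} = 34.54 kN and R_A = 30.18 − 34.54 = -4.364 kN.
Span BC, ΣM about C: R_B^{BC}·9 = 459 + 102.4, so R_B^{BC} = 62.38 kN and R_C = 153 − 62.38 = 90.62 kN.
R_B = 34.54 + 62.38 = 96.92 kN.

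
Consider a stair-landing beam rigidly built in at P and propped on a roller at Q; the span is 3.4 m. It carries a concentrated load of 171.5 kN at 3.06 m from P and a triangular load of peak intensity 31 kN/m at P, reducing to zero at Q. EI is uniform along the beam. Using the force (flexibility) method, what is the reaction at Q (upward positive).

Release the roller at Q. Primary structure: cantilever fixed at P.
Downward deflection at the released point Q due to the loads:
  point load 171.5 at a = 3.06: Pa²(3L − a)/(6EI) = 1911/EI
  triangular load, peak 31 at the fixed end: w₀L⁴/(30EI) = 138.1/EI
  δ_0 = 2049/EI
Flexibility coefficient — unit upward force at Q: δ_{QQ} = L³/(3EI) = 13.1/EI.
The prop prevents deflection at Q: R_Q = δ_0/δ_{QQ} = 2049/13.1 = 156.4 kN.

R_Q = 156.4 kN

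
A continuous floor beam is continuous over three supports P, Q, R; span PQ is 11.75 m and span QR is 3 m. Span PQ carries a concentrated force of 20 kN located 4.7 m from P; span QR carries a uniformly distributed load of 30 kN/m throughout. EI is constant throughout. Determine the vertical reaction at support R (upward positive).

R_R = 32.23 kN

Insert a hinge at Q; M_Q is the redundant, and each span becomes simply supported.
End slopes at the hinge Q, treating each span as simply supported:
  span PQ: point load 20 at a = 4.7: Pab(L + a)/(6LEI) = 154.6/EI
  span QR: UDL 30: wL³/(24EI) = 33.75/EI
  relative rotation θ_0 = (154.6 + 33.75)/EI = 188.4/EI
A unit hogging moment at Q produces rotation L₁/(3EI) + L₂/(3EI) = 4.917/EI.
Compatibility: M_Q·(L₁+L₂)/(3EI) = θ_0, giving M_Q = 38.31 kN·m (hogging).
Span QR, ΣM about R: R_Q^{QR}·3 = 135 + 38.31, so R_Q^{QR} = 57.77 kN and R_R = 90 − 57.77 = 32.23 kN.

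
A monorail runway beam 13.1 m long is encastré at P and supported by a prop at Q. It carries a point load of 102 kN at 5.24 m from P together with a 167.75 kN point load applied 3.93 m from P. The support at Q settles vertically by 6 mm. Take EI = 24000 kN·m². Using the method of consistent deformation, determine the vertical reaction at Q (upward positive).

Take the reaction at Q as the redundant and release it; the primary structure is a cantilever fixed at P.
Deflection at Q on the released cantilever, summing each load's contribution:
  point load 102 at a = 5.24: Pa²(3L − a)/(6EI) = 15898/EI
  point load 167.75 at a = 3.93: Pa²(3L − a)/(6EI) = 15273/EI
  δ_0 = 31172/EI
Flexibility coefficient — unit upward force at Q: δ_{QQ} = L³/(3EI) = 749.4/EI.
With EI = 24000 kN·m²: δ_0 = 1.2988 m and δ_{QQ} = 0.031223 m/kN.
Compatibility — the beam at Q must follow the support down by 0.006 m: δ_0 − R_Q·δ_{QQ} = 0.006, so R_Q = (1.2988 − 0.006)/0.031223 = 41.41 kN.

R_Q = 41.41 kN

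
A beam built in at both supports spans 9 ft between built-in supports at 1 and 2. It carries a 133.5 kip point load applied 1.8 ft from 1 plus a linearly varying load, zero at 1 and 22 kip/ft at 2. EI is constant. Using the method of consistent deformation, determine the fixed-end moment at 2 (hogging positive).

Release both end moments; the primary structure is a simply-supported span 12 with redundants M_1 and M_2.
Simple-span end rotations at 1 and 2 under the given loads:
  at 1: point load 133.5 at a = 1.8: Pab(L + b)/(6LEI) = 519/EI
  at 2: point load 133.5 at a = 1.8: Pab(L + a)/(6LEI) = 346/EI
  at 1: triangular load, peak 22: 7w₀L³/(360EI) = 311.9/EI
  at 2: triangular load, peak 22: w₀L³/(45EI) = 356.4/EI
  θ_10 = 830.9/EI,  θ_20 = 702.4/EI
Flexibility coefficients: a unit moment at one end gives L/(3EI) there and L/(6EI) at the far end, so f₁₁ = f₂₂ = 3/EI and f₁₂ = f₂₁ = 1.5/EI.
Compatibility — zero rotation at each built-in end:
  3 M_1 + 1.5 M_2 = 830.9
  1.5 M_1 + 3 M_2 = 702.4
Solving the pair gives M_1 = 213.2 kip·ft and M_2 = 127.5 kip·ft (hogging).

M_2 = 127.5 kip·ft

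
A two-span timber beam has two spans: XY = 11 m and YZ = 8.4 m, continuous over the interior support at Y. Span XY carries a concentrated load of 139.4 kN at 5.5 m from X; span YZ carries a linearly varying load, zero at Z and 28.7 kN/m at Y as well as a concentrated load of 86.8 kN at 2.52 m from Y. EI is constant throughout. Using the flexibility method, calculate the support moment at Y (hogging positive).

Insert a hinge at Y; M_Y is the redundant, and each span becomes simply supported.
Rotations at Y on the released spans (each span's end-slope, ×1/EI):
  span XY: point load 139.4 at a = 5.5: Pab(L + a)/(6LEI) = 1054/EI
  span YZ: triangular load, peak 28.7: w₀L³/(45EI) = 378/EI
  span YZ: point load 86.8 at a = 2.52: Pab(L + b)/(6LEI) = 364.4/EI
  relative rotation θ_0 = (1054 + 742.4)/EI = 1797/EI
A unit hogging moment at Y produces rotation L₁/(3EI) + L₂/(3EI) = 6.467/EI.
Slope continuity at Y: θ_0 = M_Y·6.467/EI, so M_Y = 1797/6.467 = 277.8 kN·m (hogging).

M_Y = 277.8 kN·m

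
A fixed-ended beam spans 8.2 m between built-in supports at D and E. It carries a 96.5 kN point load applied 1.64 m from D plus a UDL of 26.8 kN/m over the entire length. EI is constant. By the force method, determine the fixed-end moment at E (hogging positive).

M_E = 175.5 kN·m

Release both end moments; the primary structure is a simply-supported span DE with redundants M_D and M_E.
Simple-span end rotations at D and E under the given loads:
  at D: point load 96.5 at a = 1.64: Pab(L + b)/(6LEI) = 311.5/EI
  at E: point load 96.5 at a = 1.64: Pab(L + a)/(6LEI) = 207.6/EI
  at D: UDL 26.8: wL³/(24EI) = 615.7/EI
  at E: UDL 26.8: wL³/(24EI) = 615.7/EI
  θ_D0 = 927.1/EI,  θ_E0 = 823.3/EI
Flexibility coefficients: a unit moment at one end gives L/(3EI) there and L/(6EI) at the far end, so f₁₁ = f₂₂ = 2.733/EI and f₁₂ = f₂₁ = 1.367/EI.
Compatibility — zero rotation at each built-in end:
  2.733 M_D + 1.367 M_E = 927.1
  1.367 M_D + 2.733 M_E = 823.3
Solving the pair gives M_D = 251.5 kN·m and M_E = 175.5 kN·m (hogging).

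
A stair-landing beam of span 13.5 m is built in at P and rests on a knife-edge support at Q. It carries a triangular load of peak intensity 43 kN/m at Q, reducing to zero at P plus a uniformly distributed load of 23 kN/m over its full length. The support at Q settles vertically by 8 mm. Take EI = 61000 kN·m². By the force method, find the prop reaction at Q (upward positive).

R_Q = 275.5 kN

Take the reaction at Q as the redundant and release it; the primary structure is a cantilever fixed at P.
Deflection at Q on the released cantilever, summing each load's contribution:
  triangular load, peak 43 at the free end: 11w₀L⁴/(120EI) = 130923/EI
  UDL 23: wL⁴/(8EI) = 95493/EI
  δ_0 = 226416/EI
Flexibility coefficient — unit upward force at Q: δ_{QQ} = L³/(3EI) = 820.1/EI.
With EI = 61000 kN·m²: δ_0 = 3.7117 m and δ_{QQ} = 0.013445 m/kN.
Compatibility — the beam at Q must follow the support down by 0.008 m: δ_0 − R_Q·δ_{QQ} = 0.008, so R_Q = (3.7117 − 0.008)/0.013445 = 275.5 kN.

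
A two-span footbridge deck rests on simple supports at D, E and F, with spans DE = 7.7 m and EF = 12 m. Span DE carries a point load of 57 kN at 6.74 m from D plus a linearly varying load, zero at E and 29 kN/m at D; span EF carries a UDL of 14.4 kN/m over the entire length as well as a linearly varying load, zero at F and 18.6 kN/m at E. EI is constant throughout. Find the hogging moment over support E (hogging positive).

Insert a hinge at E; M_E is the redundant, and each span becomes simply supported.
Discontinuity in slope at E on the released structure — sum the simple-span end rotations:
  span DE: point load 57 at a = 6.74: Pab(L + a)/(6LEI) = 115.3/EI
  span DE: triangular load, peak 29: 7w₀L³/(360EI) = 257.4/EI
  span EF: UDL 14.4: wL³/(24EI) = 1037/EI
  span EF: triangular load, peak 18.6: w₀L³/(45EI) = 714.2/EI
  relative rotation θ_0 = (372.7 + 1751)/EI = 2124/EI
A unit hogging moment at E produces rotation L₁/(3EI) + L₂/(3EI) = 6.567/EI.
Slope continuity at E: θ_0 = M_E·6.567/EI, so M_E = 2124/6.567 = 323.4 kN·m (hogging).

M_E = 323.4 kN·m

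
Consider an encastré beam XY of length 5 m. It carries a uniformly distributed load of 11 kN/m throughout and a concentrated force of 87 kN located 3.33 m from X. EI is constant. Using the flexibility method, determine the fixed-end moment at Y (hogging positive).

M_Y = 87.36 kN·m

Take the two fixed-end moments M_X, M_Y as redundants; the released structure is the simple span XY.
On the primary (simply-supported) span, the end slopes from the loading are:
  at X: UDL 11: wL³/(24EI) = 57.29/EI
  at Y: UDL 11: wL³/(24EI) = 57.29/EI
  at X: point load 87 at a = 3.33: Pab(L + b)/(6LEI) = 107.6/EI
  at Y: point load 87 at a = 3.33: Pab(L + a)/(6LEI) = 134.3/EI
  θ_X0 = 164.9/EI,  θ_Y0 = 191.6/EI
Flexibility coefficients: a unit moment at one end gives L/(3EI) there and L/(6EI) at the far end, so f₁₁ = f₂₂ = 1.667/EI and f₁₂ = f₂₁ = 0.8333/EI.
Compatibility — zero rotation at each built-in end:
  1.667 M_X + 0.8333 M_Y = 164.9
  0.8333 M_X + 1.667 M_Y = 191.6
Solving the pair gives M_X = 55.24 kN·m and M_Y = 87.36 kN·m (hogging).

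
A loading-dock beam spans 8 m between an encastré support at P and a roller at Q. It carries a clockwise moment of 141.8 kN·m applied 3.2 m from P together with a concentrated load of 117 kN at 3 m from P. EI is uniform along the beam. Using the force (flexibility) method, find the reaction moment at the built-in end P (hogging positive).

M_P = 183.9 kN·m

Take the reaction at Q as the redundant and release it; the primary structure is a cantilever fixed at P.
Downward deflection at the released point Q due to the loads:
  clockwise couple 141.8 at a = 3.2: M₀a(2L − a)/(2EI) = 2904/EI
  point load 117 at a = 3: Pa²(3L − a)/(6EI) = 3686/EI
  δ_0 = 6590/EI
Tip deflection under a unit load at Q: L³/(3EI) = 170.7/EI.
The prop prevents deflection at Q: R_Q = δ_0/δ_{QQ} = 6590/170.7 = 38.61 kN.
Moment equilibrium about P: M_P = Σ(load moments about P) − R_Q·L = 492.8 − 38.61×8 = 183.9 kN·m.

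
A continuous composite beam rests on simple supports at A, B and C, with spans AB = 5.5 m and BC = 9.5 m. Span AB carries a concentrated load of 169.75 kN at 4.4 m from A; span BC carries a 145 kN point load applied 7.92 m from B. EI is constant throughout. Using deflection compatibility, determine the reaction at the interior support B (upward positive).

R_B = 194.3 kN

Insert a hinge at B; M_B is the redundant, and each span becomes simply supported.
End slopes at the hinge B, treating each span as simply supported:
  span AB: point load 169.75 at a = 4.4: Pab(L + a)/(6LEI) = 246.5/EI
  span BC: point load 145 at a = 7.92: Pab(L + b)/(6LEI) = 352.7/EI
  relative rotation θ_0 = (246.5 + 352.7)/EI = 599.2/EI
A unit hogging moment at B produces rotation L₁/(3EI) + L₂/(3EI) = 5/EI.
Compatibility: M_B·(L₁+L₂)/(3EI) = θ_0, giving M_B = 119.8 kN·m (hogging).
Span AB, ΣM about A with M_B applied at B: R_B^{AB}·5.5 = 746.9 + 119.8, so R_B^{AB} = 157.6 kN and R_A = 169.8 − 157.6 = 12.16 kN.
Span BC, ΣM about C: R_B^{BC}·9.5 = 229.1 + 119.8, so R_B^{BC} = 36.73 kN and R_C = 145 − 36.73 = 108.3 kN.
R_B = 157.6 + 36.73 = 194.3 kN.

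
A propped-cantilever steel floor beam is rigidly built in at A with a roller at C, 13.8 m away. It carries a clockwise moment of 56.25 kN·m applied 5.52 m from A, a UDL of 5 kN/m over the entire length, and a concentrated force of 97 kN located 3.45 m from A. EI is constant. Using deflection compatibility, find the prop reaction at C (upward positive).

Release the roller at C. Primary structure: cantilever fixed at A.
Primary-structure tip deflection at C by superposition:
  clockwise couple 56.25 at a = 5.52: M₀a(2L − a)/(2EI) = 3428/EI
  UDL 5: wL⁴/(8EI) = 22667/EI
  point load 97 at a = 3.45: Pa²(3L − a)/(6EI) = 7302/EI
  δ_0 = 33398/EI
Flexibility coefficient — unit upward force at C: δ_{CC} = L³/(3EI) = 876/EI.
Compatibility at C: δ_0 − R_C·δ_{CC} = 0, so R_C = 33398/876 = 38.12 kN.

R_C = 38.12 kN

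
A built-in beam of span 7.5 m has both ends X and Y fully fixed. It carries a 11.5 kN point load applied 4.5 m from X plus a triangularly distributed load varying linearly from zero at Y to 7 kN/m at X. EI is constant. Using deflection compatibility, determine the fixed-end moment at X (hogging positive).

Release both end moments; the primary structure is a simply-supported span XY with redundants M_X and M_Y.
On the primary (simply-supported) span, the end slopes from the loading are:
  at X: point load 11.5 at a = 4.5: Pab(L + b)/(6LEI) = 36.23/EI
  at Y: point load 11.5 at a = 4.5: Pab(L + a)/(6LEI) = 41.4/EI
  at X: triangular load, peak 7: w₀L³/(45EI) = 65.62/EI
  at Y: triangular load, peak 7: 7w₀L³/(360EI) = 57.42/EI
  θ_X0 = 101.8/EI,  θ_Y0 = 98.82/EI
Flexibility coefficients: a unit moment at one end gives L/(3EI) there and L/(6EI) at the far end, so f₁₁ = f₂₂ = 2.5/EI and f₁₂ = f₂₁ = 1.25/EI.
Compatibility — zero rotation at each built-in end:
  2.5 M_X + 1.25 M_Y = 101.8
  1.25 M_X + 2.5 M_Y = 98.82
Solving the pair gives M_X = 27.97 kN·m and M_Y = 25.55 kN·m (hogging).

M_X = 27.97 kN·m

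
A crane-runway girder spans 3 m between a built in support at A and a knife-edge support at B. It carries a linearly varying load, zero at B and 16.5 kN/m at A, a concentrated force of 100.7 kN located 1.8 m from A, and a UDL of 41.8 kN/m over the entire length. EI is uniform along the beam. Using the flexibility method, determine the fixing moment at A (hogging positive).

Choose R_B as the redundant. The primary structure is the cantilever fixed at A.
Downward deflection at the released point B due to the loads:
  triangular load, peak 16.5 at the fixed end: w₀L⁴/(30EI) = 44.55/EI
  point load 100.7 at a = 1.8: Pa²(3L − a)/(6EI) = 391.5/EI
  UDL 41.8: wL⁴/(8EI) = 423.2/EI
  δ_0 = 859.3/EI
Flexibility coefficient — unit upward force at B: δ_{BB} = L³/(3EI) = 9/EI.
Compatibility at B: δ_0 − R_B·δ_{BB} = 0, so R_B = 859.3/9 = 95.48 kN.
Moment equilibrium about A: M_A = Σ(load moments about A) − R_B·L = 394.1 − 95.48×3 = 107.7 kN·m.

M_A = 107.7 kN·m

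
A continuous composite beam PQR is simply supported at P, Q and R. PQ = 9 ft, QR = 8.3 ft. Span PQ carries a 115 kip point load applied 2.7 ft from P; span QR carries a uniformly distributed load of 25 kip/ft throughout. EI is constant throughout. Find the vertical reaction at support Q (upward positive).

R_Q = 179.2 kip

Take M_Q as the redundant. Released structure: two simple spans PQ and QR with a hinge at Q.
Discontinuity in slope at Q on the released structure — sum the simple-span end rotations:
  span PQ: point load 115 at a = 2.7: Pab(L + a)/(6LEI) = 423.8/EI
  span QR: UDL 25: wL³/(24EI) = 595.6/EI
  relative rotation θ_0 = (423.8 + 595.6)/EI = 1019/EI
A unit hogging moment at Q produces rotation L₁/(3EI) + L₂/(3EI) = 5.767/EI.
Slope continuity at Q: θ_0 = M_Q·5.767/EI, so M_Q = 1019/5.767 = 176.8 kip·ft (hogging).
Span PQ, ΣM about P with M_Q applied at Q: R_Q^{PQ}·9 = 310.5 + 176.8, so R_Q^{PQ} = 54.14 kip and R_P = 115 − 54.14 = 60.86 kip.
Span QR, ΣM about R: R_Q^{QR}·8.3 = 861.1 + 176.8, so R_Q^{QR} = 125 kip and R_R = 207.5 − 125 = 82.45 kip.
R_Q = 54.14 + 125 = 179.2 kip.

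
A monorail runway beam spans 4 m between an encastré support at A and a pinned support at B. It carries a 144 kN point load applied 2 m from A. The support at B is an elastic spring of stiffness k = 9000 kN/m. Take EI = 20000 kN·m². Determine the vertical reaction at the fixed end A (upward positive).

R_A = 103.2 kN

Remove the prop at B; the released (primary) structure is a cantilever built in at A.
Downward deflection at the released point B due to the loads:
  point load 144 at a = 2: Pa²(3L − a)/(6EI) = 960/EI
Flexibility coefficient — unit upward force at B: δ_{BB} = L³/(3EI) = 21.33/EI.
With EI = 20000 kN·m²: δ_0 = 0.048 m and δ_{BB} = 0.001067 m/kN.
Compatibility — the spring shortens by R_B/k under the reaction it provides: δ_0 − R_B·δ_{BB} = R_B/k. With 1/k = 0.000111 m/kN, R_B = δ_0 / (δ_{BB} + 1/k) = 0.048 / (0.001067 + 0.000111) = 40.75 kN.
Vertical equilibrium: R_A = ΣP − R_B = 144 − 40.75 = 103.2 kN.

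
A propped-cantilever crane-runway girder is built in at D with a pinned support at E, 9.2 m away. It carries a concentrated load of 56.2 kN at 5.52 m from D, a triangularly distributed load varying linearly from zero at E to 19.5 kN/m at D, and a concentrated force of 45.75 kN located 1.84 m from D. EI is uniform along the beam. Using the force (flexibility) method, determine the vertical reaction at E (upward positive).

R_E = 44.78 kN

Choose R_E as the redundant. The primary structure is the cantilever fixed at D.
Downward deflection at the released point E due to the loads:
  point load 56.2 at a = 5.52: Pa²(3L − a)/(6EI) = 6302/EI
  triangular load, peak 19.5 at the fixed end: w₀L⁴/(30EI) = 4657/EI
  point load 45.75 at a = 1.84: Pa²(3L − a)/(6EI) = 665/EI
  δ_0 = 11623/EI
Flexibility coefficient — unit upward force at E: δ_{EE} = L³/(3EI) = 259.6/EI.
Compatibility at E: δ_0 − R_E·δ_{EE} = 0, so R_E = 11623/259.6 = 44.78 kN.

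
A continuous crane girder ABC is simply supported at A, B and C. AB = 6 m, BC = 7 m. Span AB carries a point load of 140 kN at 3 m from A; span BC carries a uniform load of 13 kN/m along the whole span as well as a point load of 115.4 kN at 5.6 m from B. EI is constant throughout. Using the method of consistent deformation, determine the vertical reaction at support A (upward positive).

R_A = 43.78 kN

Release continuity at B by inserting a hinge; the redundant is the internal moment M_B. The primary structure is two simply-supported spans AB and BC.
End slopes at the hinge B, treating each span as simply supported:
  span AB: point load 140 at a = 3: Pab(L + a)/(6LEI) = 315/EI
  span BC: UDL 13: wL³/(24EI) = 185.8/EI
  span BC: point load 115.4 at a = 5.6: Pab(L + b)/(6LEI) = 180.9/EI
  relative rotation θ_0 = (315 + 366.7)/EI = 681.7/EI
A unit hogging moment at B produces rotation L₁/(3EI) + L₂/(3EI) = 4.333/EI.
Slope continuity at B: θ_0 = M_B·4.333/EI, so M_B = 681.7/4.333 = 157.3 kN·m (hogging).
Span AB, ΣM about A with M_B applied at B: R_B^{AB}·6 = 420 + 157.3, so R_B^{AB} = 96.22 kN and R_A = 140 − 96.22 = 43.78 kN.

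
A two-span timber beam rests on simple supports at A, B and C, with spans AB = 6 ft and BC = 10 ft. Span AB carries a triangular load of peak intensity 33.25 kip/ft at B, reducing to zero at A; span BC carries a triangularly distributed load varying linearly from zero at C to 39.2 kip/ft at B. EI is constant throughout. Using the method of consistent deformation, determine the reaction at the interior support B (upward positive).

Take M_B as the redundant. Released structure: two simple spans AB and BC with a hinge at B.
Rotations at B on the released spans (each span's end-slope, ×1/EI):
  span AB: triangular load, peak 33.25: w₀L³/(45EI) = 159.6/EI
  span BC: triangular load, peak 39.2: w₀L³/(45EI) = 871.1/EI
  relative rotation θ_0 = (159.6 + 871.1)/EI = 1031/EI
A unit hogging moment at B produces rotation L₁/(3EI) + L₂/(3EI) = 5.333/EI.
Slope continuity at B: θ_0 = M_B·5.333/EI, so M_B = 1031/5.333 = 193.3 kip·ft (hogging).
Span AB, ΣM about A with M_B applied at B: R_B^{AB}·6 = 399 + 193.3, so R_B^{AB} = 98.71 kip and R_A = 99.75 − 98.71 = 1.04 kip.
Span BC, ΣM about C: R_B^{BC}·10 = 1307 + 193.3, so R_B^{BC} = 150 kip and R_C = 196 − 150 = 46.01 kip.
R_B = 98.71 + 150 = 248.7 kip.

R_B = 248.7 kip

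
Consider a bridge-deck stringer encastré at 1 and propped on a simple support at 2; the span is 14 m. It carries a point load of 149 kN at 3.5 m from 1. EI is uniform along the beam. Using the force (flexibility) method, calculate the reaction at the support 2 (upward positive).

R_2 = 12.8 kN

Remove the prop at 2; the released (primary) structure is a cantilever built in at 1.
Primary-structure tip deflection at 2 by superposition:
  point load 149 at a = 3.5: Pa²(3L − a)/(6EI) = 11712/EI
Tip deflection under a unit load at 2: L³/(3EI) = 914.7/EI.
Compatibility at 2: δ_0 − R_2·δ_{22} = 0, so R_2 = 11712/914.7 = 12.8 kN.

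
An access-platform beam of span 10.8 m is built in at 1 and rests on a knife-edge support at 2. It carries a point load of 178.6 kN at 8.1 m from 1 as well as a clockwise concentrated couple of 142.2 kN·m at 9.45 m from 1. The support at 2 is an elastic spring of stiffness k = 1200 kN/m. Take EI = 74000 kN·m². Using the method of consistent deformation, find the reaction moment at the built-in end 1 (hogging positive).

Release the roller at 2. Primary structure: cantilever fixed at 1.
Free-end deflection of the primary structure under the applied loading (downward +):
  point load 178.6 at a = 8.1: Pa²(3L − a)/(6EI) = 47458/EI
  clockwise couple 142.2 at a = 9.45: M₀a(2L − a)/(2EI) = 8164/EI
  δ_0 = 55621/EI
Flexibility coefficient — unit upward force at 2: δ_{22} = L³/(3EI) = 419.9/EI.
With EI = 74000 kN·m²: δ_0 = 0.75164 m and δ_{22} = 0.005674 m/kN.
Compatibility — the spring shortens by R_2/k under the reaction it provides: δ_0 − R_2·δ_{22} = R_2/k. With 1/k = 0.000833 m/kN, R_2 = δ_0 / (δ_{22} + 1/k) = 0.75164 / (0.005674 + 0.000833) = 115.5 kN.
Moment equilibrium about 1: M_1 = Σ(load moments about 1) − R_2·L = 1589 − 115.5×10.8 = 341.5 kN·m.

M_1 = 341.5 kN·m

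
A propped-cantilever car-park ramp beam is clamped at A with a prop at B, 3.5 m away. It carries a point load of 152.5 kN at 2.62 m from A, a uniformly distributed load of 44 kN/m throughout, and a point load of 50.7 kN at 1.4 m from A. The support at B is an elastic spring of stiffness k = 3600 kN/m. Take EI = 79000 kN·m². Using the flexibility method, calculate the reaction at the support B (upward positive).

R_B = 64.88 kN

Release the roller at B. Primary structure: cantilever fixed at A.
Downward deflection at the released point B due to the loads:
  point load 152.5 at a = 2.62: Pa²(3L − a)/(6EI) = 1375/EI
  UDL 44: wL⁴/(8EI) = 825.3/EI
  point load 50.7 at a = 1.4: Pa²(3L − a)/(6EI) = 150.7/EI
  δ_0 = 2351/EI
Tip deflection under a unit load at B: L³/(3EI) = 14.29/EI.
With EI = 79000 kN·m²: δ_0 = 0.029758 m and δ_{BB} = 0.000181 m/kN.
Compatibility — the spring shortens by R_B/k under the reaction it provides: δ_0 − R_B·δ_{BB} = R_B/k. With 1/k = 0.000278 m/kN, R_B = δ_0 / (δ_{BB} + 1/k) = 0.029758 / (0.000181 + 0.000278) = 64.88 kN.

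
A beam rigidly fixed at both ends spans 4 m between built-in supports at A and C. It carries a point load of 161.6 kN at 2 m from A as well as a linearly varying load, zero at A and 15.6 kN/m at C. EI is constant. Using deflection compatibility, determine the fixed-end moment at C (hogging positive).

M_C = 93.28 kN·m

Release both end moments; the primary structure is a simply-supported span AC with redundants M_A and M_C.
Simple-span end rotations at A and C under the given loads:
  at A: point load 161.6 at a = 2: Pab(L + b)/(6LEI) = 161.6/EI
  at C: point load 161.6 at a = 2: Pab(L + a)/(6LEI) = 161.6/EI
  at A: triangular load, peak 15.6: 7w₀L³/(360EI) = 19.41/EI
  at C: triangular load, peak 15.6: w₀L³/(45EI) = 22.19/EI
  θ_A0 = 181/EI,  θ_C0 = 183.8/EI
Flexibility coefficients: a unit moment at one end gives L/(3EI) there and L/(6EI) at the far end, so f₁₁ = f₂₂ = 1.333/EI and f₁₂ = f₂₁ = 0.6667/EI.
Compatibility — zero rotation at each built-in end:
  1.333 M_A + 0.6667 M_C = 181
  0.6667 M_A + 1.333 M_C = 183.8
Solving the pair gives M_A = 89.12 kN·m and M_C = 93.28 kN·m (hogging).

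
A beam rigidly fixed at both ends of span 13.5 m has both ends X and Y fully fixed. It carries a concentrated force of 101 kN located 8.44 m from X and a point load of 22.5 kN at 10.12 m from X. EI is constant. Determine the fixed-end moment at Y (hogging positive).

M_Y = 242.5 kN·m

Take the two fixed-end moments M_X, M_Y as redundants; the released structure is the simple span XY.
On the primary (simply-supported) span, the end slopes from the loading are:
  at X: point load 101 at a = 8.44: Pab(L + b)/(6LEI) = 988.3/EI
  at Y: point load 101 at a = 8.44: Pab(L + a)/(6LEI) = 1168/EI
  at X: point load 22.5 at a = 10.12: Pab(L + b)/(6LEI) = 160.4/EI
  at Y: point load 22.5 at a = 10.12: Pab(L + a)/(6LEI) = 224.4/EI
  θ_X0 = 1149/EI,  θ_Y0 = 1393/EI
Flexibility coefficients: a unit moment at one end gives L/(3EI) there and L/(6EI) at the far end, so f₁₁ = f₂₂ = 4.5/EI and f₁₂ = f₂₁ = 2.25/EI.
Compatibility — zero rotation at each built-in end:
  4.5 M_X + 2.25 M_Y = 1149
  2.25 M_X + 4.5 M_Y = 1393
Solving the pair gives M_X = 134 kN·m and M_Y = 242.5 kN·m (hogging).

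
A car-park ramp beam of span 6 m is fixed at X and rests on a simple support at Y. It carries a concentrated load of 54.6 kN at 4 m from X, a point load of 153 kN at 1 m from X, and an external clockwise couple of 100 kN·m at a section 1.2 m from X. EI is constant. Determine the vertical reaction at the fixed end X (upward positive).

R_X = 164.3 kN

Choose R_Y as the redundant. The primary structure is the cantilever fixed at X.
Primary-structure tip deflection at Y by superposition:
  point load 54.6 at a = 4: Pa²(3L − a)/(6EI) = 2038/EI
  point load 153 at a = 1: Pa²(3L − a)/(6EI) = 433.5/EI
  clockwise couple 100 at a = 1.2: M₀a(2L − a)/(2EI) = 648/EI
  δ_0 = 3120/EI
Flexibility coefficient — unit upward force at Y: δ_{YY} = L³/(3EI) = 72/EI.
Compatibility at Y: δ_0 − R_Y·δ_{YY} = 0, so R_Y = 3120/72 = 43.33 kN.
Vertical equilibrium: R_X = ΣP − R_Y = 207.6 − 43.33 = 164.3 kN.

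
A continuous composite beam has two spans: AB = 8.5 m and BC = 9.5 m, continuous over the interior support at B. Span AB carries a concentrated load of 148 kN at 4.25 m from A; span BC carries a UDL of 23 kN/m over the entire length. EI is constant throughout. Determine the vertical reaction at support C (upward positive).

R_C = 83.11 kN

Insert a hinge at B; M_B is the redundant, and each span becomes simply supported.
Discontinuity in slope at B on the released structure — sum the simple-span end rotations:
  span AB: point load 148 at a = 4.25: Pab(L + a)/(6LEI) = 668.3/EI
  span BC: UDL 23: wL³/(24EI) = 821.7/EI
  relative rotation θ_0 = (668.3 + 821.7)/EI = 1490/EI
A unit hogging moment at B produces rotation L₁/(3EI) + L₂/(3EI) = 6/EI.
Slope continuity at B: θ_0 = M_B·6/EI, so M_B = 1490/6 = 248.3 kN·m (hogging).
Span BC, ΣM about C: R_B^{BC}·9.5 = 1038 + 248.3, so R_B^{BC} = 135.4 kN and R_C = 218.5 − 135.4 = 83.11 kN.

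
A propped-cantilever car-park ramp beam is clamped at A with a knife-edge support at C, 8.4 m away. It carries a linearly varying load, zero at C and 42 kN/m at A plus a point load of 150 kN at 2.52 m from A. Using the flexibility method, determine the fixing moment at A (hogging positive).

M_A = 422.5 kN·m

Remove the prop at C; the released (primary) structure is a cantilever built in at A.
Free-end deflection of the primary structure under the applied loading (downward +):
  triangular load, peak 42 at the fixed end: w₀L⁴/(30EI) = 6970/EI
  point load 150 at a = 2.52: Pa²(3L − a)/(6EI) = 3601/EI
  δ_0 = 10571/EI
Flexibility coefficient — unit upward force at C: δ_{CC} = L³/(3EI) = 197.6/EI.
The prop prevents deflection at C: R_C = δ_0/δ_{CC} = 10571/197.6 = 53.51 kN.
Moment equilibrium about A: M_A = Σ(load moments about A) − R_C·L = 871.9 − 53.51×8.4 = 422.5 kN·m.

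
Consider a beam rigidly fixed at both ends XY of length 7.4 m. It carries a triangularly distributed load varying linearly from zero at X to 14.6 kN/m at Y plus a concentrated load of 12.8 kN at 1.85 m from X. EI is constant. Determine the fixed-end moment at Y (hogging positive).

Release both end moments; the primary structure is a simply-supported span XY with redundants M_X and M_Y.
Simple-span end rotations at X and Y under the given loads:
  at X: triangular load, peak 14.6: 7w₀L³/(360EI) = 115/EI
  at Y: triangular load, peak 14.6: w₀L³/(45EI) = 131.5/EI
  at X: point load 12.8 at a = 1.85: Pab(L + b)/(6LEI) = 38.33/EI
  at Y: point load 12.8 at a = 1.85: Pab(L + a)/(6LEI) = 27.38/EI
  θ_X0 = 153.4/EI,  θ_Y0 = 158.9/EI
Flexibility coefficients: a unit moment at one end gives L/(3EI) there and L/(6EI) at the far end, so f₁₁ = f₂₂ = 2.467/EI and f₁₂ = f₂₁ = 1.233/EI.
Compatibility — zero rotation at each built-in end:
  2.467 M_X + 1.233 M_Y = 153.4
  1.233 M_X + 2.467 M_Y = 158.9
Solving the pair gives M_X = 39.97 kN·m and M_Y = 44.41 kN·m (hogging).

M_Y = 44.41 kN·m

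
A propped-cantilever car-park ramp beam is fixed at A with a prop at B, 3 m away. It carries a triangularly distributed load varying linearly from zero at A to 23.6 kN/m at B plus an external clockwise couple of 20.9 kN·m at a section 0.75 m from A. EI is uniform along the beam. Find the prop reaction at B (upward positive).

Take the reaction at B as the redundant and release it; the primary structure is a cantilever fixed at A.
Downward deflection at the released point B due to the loads:
  triangular load, peak 23.6 at the free end: 11w₀L⁴/(120EI) = 175.2/EI
  clockwise couple 20.9 at a = 0.75: M₀a(2L − a)/(2EI) = 41.15/EI
  δ_0 = 216.4/EI
Flexibility coefficient — unit upward force at B: δ_{BB} = L³/(3EI) = 9/EI.
Compatibility at B: δ_0 − R_B·δ_{BB} = 0, so R_B = 216.4/9 = 24.04 kN.

R_B = 24.04 kN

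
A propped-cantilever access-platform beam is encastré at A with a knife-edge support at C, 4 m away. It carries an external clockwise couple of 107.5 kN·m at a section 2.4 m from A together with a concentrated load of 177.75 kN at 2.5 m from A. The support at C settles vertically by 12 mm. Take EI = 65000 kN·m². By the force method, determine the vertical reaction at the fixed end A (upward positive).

R_A = 98 kN

Remove the prop at C; the released (primary) structure is a cantilever built in at A.
Deflection at C on the released cantilever, summing each load's contribution:
  clockwise couple 107.5 at a = 2.4: M₀a(2L − a)/(2EI) = 722.4/EI
  point load 177.75 at a = 2.5: Pa²(3L − a)/(6EI) = 1759/EI
  δ_0 = 2481/EI
Tip deflection under a unit load at C: L³/(3EI) = 21.33/EI.
With EI = 65000 kN·m²: δ_0 = 0.038175 m and δ_{CC} = 0.000328 m/kN.
Compatibility — the beam at C must follow the support down by 0.012 m: δ_0 − R_C·δ_{CC} = 0.012, so R_C = (0.038175 − 0.012)/0.000328 = 79.75 kN.
Vertical equilibrium: R_A = ΣP − R_C = 177.8 − 79.75 = 98 kN.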